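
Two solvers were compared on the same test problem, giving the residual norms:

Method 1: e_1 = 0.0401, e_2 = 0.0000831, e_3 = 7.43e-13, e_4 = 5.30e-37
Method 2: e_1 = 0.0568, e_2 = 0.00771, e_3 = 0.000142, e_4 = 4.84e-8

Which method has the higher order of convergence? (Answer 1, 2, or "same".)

Method 1: p ≈ ln(5.30e-37/7.43e-13)/ln(7.43e-13/0.0000831) ≈ 3.00.
Method 2: p ≈ ln(4.84e-8/0.000142)/ln(0.000142/0.00771) ≈ 2.00.
Method 1 has the higher order (≈3.0 vs ≈2.0).

1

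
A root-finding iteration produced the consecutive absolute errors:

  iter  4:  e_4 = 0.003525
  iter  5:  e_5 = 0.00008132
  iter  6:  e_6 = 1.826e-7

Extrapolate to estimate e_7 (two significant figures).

First estimate the order: p ≈ ln(e_6/e_5) / ln(e_5/e_4) = ln(1.826e-7/0.00008132)/ln(0.00008132/0.003525) = ln(0.00224545)/ln(0.0230695) ≈ 1.6181.
Then e_7 ≈ e_6·(e_6/e_5)^p = 1.826e-7·(0.00224545)^1.6181 = 1.826e-7·5.17779e-05 ≈ 9.455e-12.

9.5e-12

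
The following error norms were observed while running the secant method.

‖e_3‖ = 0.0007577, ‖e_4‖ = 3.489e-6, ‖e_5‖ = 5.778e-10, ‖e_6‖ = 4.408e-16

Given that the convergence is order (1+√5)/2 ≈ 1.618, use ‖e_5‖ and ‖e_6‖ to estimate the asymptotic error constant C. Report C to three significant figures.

0.391

C ≈ ‖e_6‖ / ‖e_5‖^1.618
  = 4.408e-16 / (5.778e-10)^1.618
  = 4.408e-16 / 1.12864e-15 ≈ 0.39056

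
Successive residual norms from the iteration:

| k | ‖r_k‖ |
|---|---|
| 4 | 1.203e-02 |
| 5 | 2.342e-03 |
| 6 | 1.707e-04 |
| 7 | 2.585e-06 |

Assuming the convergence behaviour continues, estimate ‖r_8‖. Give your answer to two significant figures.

3.2e-9

First estimate the order: p ≈ ln(‖r_7‖/‖r_6‖) / ln(‖r_6‖/‖r_5‖) = ln(2.585e-06/1.707e-04)/ln(1.707e-04/2.342e-03) = ln(0.0151435)/ln(0.0728864) ≈ 1.6000.
Then ‖r_8‖ ≈ ‖r_7‖·(‖r_7‖/‖r_6‖)^p = 2.585e-06·(0.0151435)^1.6000 = 2.585e-06·0.00122564 ≈ 3.168e-09.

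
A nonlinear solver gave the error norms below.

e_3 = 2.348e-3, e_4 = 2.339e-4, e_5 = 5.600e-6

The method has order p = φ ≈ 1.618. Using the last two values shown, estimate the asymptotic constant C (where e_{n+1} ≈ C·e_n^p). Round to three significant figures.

C ≈ e_5 / e_4^1.618
  = 5.600e-6 / (2.339e-4)^1.618
  = 5.600e-6 / 1.3338e-06 ≈ 4.1985

4.20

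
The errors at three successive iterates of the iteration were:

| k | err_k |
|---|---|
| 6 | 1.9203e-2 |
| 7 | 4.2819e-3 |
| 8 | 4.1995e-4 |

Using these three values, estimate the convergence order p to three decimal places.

p ≈ ln(err_8/err_7) / ln(err_7/err_6)
  = ln(4.1995e-4/4.2819e-3) / ln(4.2819e-3/1.9203e-2)
  = ln(0.0980756) / ln(0.222981)
  = -2.322017 / -1.500669 ≈ 1.547321

1.547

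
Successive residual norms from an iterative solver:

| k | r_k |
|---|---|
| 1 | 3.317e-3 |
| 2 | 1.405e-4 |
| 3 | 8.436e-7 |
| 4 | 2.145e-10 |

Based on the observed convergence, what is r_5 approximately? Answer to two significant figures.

First estimate the order: p ≈ ln(r_4/r_3) / ln(r_3/r_2) = ln(2.145e-10/8.436e-7)/ln(8.436e-7/1.405e-4) = ln(0.000254267)/ln(0.00600427) ≈ 1.6181.
Then r_5 ≈ r_4·(r_4/r_3)^p = 2.145e-10·(0.000254267)^1.6181 = 2.145e-10·1.52546e-06 ≈ 3.272e-16.

3.3e-16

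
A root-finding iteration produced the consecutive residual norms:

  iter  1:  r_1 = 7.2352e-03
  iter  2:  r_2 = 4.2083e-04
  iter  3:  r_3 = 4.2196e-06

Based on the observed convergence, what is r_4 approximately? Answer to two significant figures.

First estimate the order: p ≈ ln(r_3/r_2) / ln(r_2/r_1) = ln(4.2196e-06/4.2083e-04)/ln(4.2083e-04/7.2352e-03) = ln(0.0100269)/ln(0.0581643) ≈ 1.6180.
Then r_4 ≈ r_3·(r_3/r_2)^p = 4.2196e-06·(0.0100269)^1.6180 = 4.2196e-06·0.000583294 ≈ 2.461e-09.

2.5e-9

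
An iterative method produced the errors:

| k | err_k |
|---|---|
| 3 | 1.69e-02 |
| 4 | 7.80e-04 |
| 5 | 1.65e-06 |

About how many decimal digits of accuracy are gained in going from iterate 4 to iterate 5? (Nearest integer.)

Digits gained ≈ log₁₀(err_4/err_5) = log₁₀(7.80e-04/1.65e-06) = log₁₀(472.727) ≈ 2.675.

3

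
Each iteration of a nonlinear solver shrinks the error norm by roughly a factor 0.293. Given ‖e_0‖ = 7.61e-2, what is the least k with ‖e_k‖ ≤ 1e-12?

After k steps, ‖e_k‖ ≈ 7.61e-2·0.293^k.
Need 0.293^k ≤ 1e-12/7.61e-2 = 1.31406e-11.
k ≥ ln(1.31406e-11)/ln(0.293) = -25.0553/-1.22758 = 20.410.
Smallest integer k = 21.

21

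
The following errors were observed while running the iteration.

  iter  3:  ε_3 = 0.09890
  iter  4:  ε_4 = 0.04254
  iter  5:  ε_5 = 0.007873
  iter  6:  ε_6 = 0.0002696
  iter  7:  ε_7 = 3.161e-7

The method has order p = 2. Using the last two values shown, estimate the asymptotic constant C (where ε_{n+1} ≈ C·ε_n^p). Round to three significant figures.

C ≈ ε_7 / ε_6^2
  = 3.161e-7 / (0.0002696)^2
  = 3.161e-7 / 7.26842e-08 ≈ 4.349

4.35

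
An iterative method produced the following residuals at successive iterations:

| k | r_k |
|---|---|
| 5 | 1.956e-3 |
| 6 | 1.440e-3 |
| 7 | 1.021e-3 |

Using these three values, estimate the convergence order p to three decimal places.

p ≈ ln(r_7/r_6) / ln(r_6/r_5)
  = ln(1.021e-3/1.440e-3) / ln(1.440e-3/1.956e-3)
  = ln(0.709028) / ln(0.736196)
  = -0.343860 / -0.306259 ≈ 1.122775

1.123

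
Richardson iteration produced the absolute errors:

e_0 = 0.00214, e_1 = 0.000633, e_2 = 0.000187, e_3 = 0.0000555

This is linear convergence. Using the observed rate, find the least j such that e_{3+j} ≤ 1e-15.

21

Rate ρ ≈ e_3/e_2 = 0.0000555/0.000187 = 0.2968.
After j more steps, e_{3+j} ≈ 0.0000555·ρ^j; need ρ^j ≤ 1e-15/0.0000555 = 1.8018e-11.
j ≥ ln(1.8018e-11)/ln(0.2968) = -24.7396/-1.21470 = 20.367.
So 21 more iterations are needed.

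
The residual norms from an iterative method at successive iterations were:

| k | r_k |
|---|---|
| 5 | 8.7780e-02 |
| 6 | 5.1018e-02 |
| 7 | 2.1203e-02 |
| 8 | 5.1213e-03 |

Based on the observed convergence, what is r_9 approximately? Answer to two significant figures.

5.1e-4

First estimate the order: p ≈ ln(r_8/r_7) / ln(r_7/r_6) = ln(5.1213e-03/2.1203e-02)/ln(2.1203e-02/5.1018e-02) = ln(0.241537)/ln(0.415598) ≈ 1.6181.
Then r_9 ≈ r_8·(r_8/r_7)^p = 5.1213e-03·(0.241537)^1.6181 = 5.1213e-03·0.10037 ≈ 0.000514.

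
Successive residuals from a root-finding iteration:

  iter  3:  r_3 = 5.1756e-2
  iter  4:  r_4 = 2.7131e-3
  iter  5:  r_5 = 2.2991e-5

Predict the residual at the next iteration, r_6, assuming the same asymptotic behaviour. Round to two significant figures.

First estimate the order: p ≈ ln(r_5/r_4) / ln(r_4/r_3) = ln(2.2991e-5/2.7131e-3)/ln(2.7131e-3/5.1756e-2) = ln(0.00847407)/ln(0.052421) ≈ 1.6181.
Then r_6 ≈ r_5·(r_5/r_4)^p = 2.2991e-5·(0.00847407)^1.6181 = 2.2991e-5·0.000444064 ≈ 1.021e-08.

1.0e-8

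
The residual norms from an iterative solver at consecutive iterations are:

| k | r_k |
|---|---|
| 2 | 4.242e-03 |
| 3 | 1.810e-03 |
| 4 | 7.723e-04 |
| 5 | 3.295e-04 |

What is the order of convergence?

1

Consecutive ratios: r_5/r_4 = 3.295e-04/7.723e-04 = 0.426648, r_4/r_3 = 7.723e-04/1.810e-03 = 0.426685.
p ≈ ln(0.426648)/ln(0.426685) = -0.8518/-0.8517 ≈ 1.00.
So the convergence is linear (order 1).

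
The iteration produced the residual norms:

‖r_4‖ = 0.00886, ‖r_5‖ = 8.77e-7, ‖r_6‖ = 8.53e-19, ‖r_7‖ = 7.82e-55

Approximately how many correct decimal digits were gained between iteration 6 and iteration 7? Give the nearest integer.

Digits gained ≈ log₁₀(‖r_6‖/‖r_7‖) = log₁₀(8.53e-19/7.82e-55) = log₁₀(1.09079e+36) ≈ 36.038.

36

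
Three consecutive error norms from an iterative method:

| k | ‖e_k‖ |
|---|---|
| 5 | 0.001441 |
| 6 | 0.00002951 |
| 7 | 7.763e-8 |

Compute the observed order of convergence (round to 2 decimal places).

p ≈ ln(‖e_7‖/‖e_6‖) / ln(‖e_6‖/‖e_5‖)
  = ln(7.763e-8/0.00002951) / ln(0.00002951/0.001441)
  = ln(0.00263063) / ln(0.0204788)
  = -5.94053 / -3.88837 ≈ 1.52777

1.53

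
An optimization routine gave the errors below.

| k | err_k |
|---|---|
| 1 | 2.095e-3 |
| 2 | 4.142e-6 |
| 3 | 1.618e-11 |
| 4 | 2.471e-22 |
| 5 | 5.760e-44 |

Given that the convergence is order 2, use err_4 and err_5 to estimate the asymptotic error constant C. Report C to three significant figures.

C ≈ err_5 / err_4^2
  = 5.760e-44 / (2.471e-22)^2
  = 5.760e-44 / 6.10584e-44 ≈ 0.94336

0.943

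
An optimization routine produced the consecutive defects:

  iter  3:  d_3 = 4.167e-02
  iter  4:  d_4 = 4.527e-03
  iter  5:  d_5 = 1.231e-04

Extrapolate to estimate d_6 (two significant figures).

First estimate the order: p ≈ ln(d_5/d_4) / ln(d_4/d_3) = ln(1.231e-04/4.527e-03)/ln(4.527e-03/4.167e-02) = ln(0.0271924)/ln(0.108639) ≈ 1.6240.
Then d_6 ≈ d_5·(d_5/d_4)^p = 1.231e-04·(0.0271924)^1.6240 = 1.231e-04·0.00286776 ≈ 3.53e-07.

3.5e-7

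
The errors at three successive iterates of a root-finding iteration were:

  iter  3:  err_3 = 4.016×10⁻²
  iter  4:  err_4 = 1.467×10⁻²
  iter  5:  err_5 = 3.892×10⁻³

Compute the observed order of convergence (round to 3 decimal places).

p ≈ ln(err_5/err_4) / ln(err_4/err_3)
  = ln(3.892×10⁻³/1.467×10⁻²) / ln(1.467×10⁻²/4.016×10⁻²)
  = ln(0.265303) / ln(0.365289)
  = -1.326883 / -1.007066 ≈ 1.317573

1.318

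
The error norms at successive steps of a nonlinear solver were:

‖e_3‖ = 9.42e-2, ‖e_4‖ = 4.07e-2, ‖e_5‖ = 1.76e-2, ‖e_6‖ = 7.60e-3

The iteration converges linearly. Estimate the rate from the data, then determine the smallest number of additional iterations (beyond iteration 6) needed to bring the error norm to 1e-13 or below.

30

Rate ρ ≈ ‖e_6‖/‖e_5‖ = 7.60e-3/1.76e-2 = 0.4318.
After j more steps, ‖e_{6+j}‖ ≈ 7.60e-3·ρ^j; need ρ^j ≤ 1e-13/7.60e-3 = 1.31579e-11.
j ≥ ln(1.31579e-11)/ln(0.4318) = -25.0540/-0.83979 = 29.834.
So 30 more iterations are needed.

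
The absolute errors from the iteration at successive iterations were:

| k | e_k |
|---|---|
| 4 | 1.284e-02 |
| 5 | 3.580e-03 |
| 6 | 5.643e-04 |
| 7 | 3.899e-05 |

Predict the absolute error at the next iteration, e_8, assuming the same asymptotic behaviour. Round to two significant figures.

8.2e-7

First estimate the order: p ≈ ln(e_7/e_6) / ln(e_6/e_5) = ln(3.899e-05/5.643e-04)/ln(5.643e-04/3.580e-03) = ln(0.0690945)/ln(0.157626) ≈ 1.4464.
Then e_8 ≈ e_7·(e_7/e_6)^p = 3.899e-05·(0.0690945)^1.4464 = 3.899e-05·0.020959 ≈ 8.172e-07.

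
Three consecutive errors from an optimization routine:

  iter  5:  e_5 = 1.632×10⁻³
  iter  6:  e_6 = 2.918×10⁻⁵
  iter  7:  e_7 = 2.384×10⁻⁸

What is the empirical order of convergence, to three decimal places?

1.767

p ≈ ln(e_7/e_6) / ln(e_6/e_5)
  = ln(2.384×10⁻⁸/2.918×10⁻⁵) / ln(2.918×10⁻⁵/1.632×10⁻³)
  = ln(0.000816998) / ln(0.0178799)
  = -7.109874 / -4.024078 ≈ 1.766833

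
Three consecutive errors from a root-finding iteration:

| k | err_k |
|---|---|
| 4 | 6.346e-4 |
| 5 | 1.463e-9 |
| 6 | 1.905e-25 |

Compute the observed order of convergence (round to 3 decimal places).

p ≈ ln(err_6/err_5) / ln(err_5/err_4)
  = ln(1.905e-25/1.463e-9) / ln(1.463e-9/6.346e-4)
  = ln(1.30212e-16) / ln(2.30539e-06)
  = -36.577368 / -12.980261 ≈ 2.817922

2.818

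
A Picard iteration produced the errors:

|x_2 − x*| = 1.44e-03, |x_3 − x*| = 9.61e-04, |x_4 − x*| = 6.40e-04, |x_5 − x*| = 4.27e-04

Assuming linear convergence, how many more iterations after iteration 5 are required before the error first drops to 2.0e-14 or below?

Rate ρ ≈ |x_5 − x*|/|x_4 − x*| = 4.27e-04/6.40e-04 = 0.6672.
After j more steps, |x_{5+j} − x*| ≈ 4.27e-04·ρ^j; need ρ^j ≤ 2.0e-14/4.27e-04 = 4.68384e-11.
j ≥ ln(4.68384e-11)/ln(0.6672) = -23.7843/-0.40467 = 58.775.
So 59 more iterations are needed.

59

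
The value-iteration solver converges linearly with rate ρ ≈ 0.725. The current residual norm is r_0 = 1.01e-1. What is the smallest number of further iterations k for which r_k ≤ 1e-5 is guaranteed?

After k steps, r_k ≈ 1.01e-1·0.725^k.
Need 0.725^k ≤ 1e-5/1.01e-1 = 9.90099e-05.
k ≥ ln(9.90099e-05)/ln(0.725) = -9.2203/-0.32158 = 28.672.
Smallest integer k = 29.

29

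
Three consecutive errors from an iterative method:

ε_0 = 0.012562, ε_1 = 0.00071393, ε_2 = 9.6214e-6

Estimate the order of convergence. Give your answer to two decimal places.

1.50

p ≈ ln(ε_2/ε_1) / ln(ε_1/ε_0)
  = ln(9.6214e-6/0.00071393) / ln(0.00071393/0.012562)
  = ln(0.0134767) / ln(0.0568325)
  = -4.30679 / -2.86765 ≈ 1.50185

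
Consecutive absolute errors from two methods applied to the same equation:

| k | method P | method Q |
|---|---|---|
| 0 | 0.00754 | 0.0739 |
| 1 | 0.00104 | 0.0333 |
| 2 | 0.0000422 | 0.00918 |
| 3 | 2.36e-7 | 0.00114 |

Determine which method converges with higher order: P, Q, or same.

same

Method P: p ≈ ln(2.36e-7/0.0000422)/ln(0.0000422/0.00104) ≈ 1.62.
Method Q: p ≈ ln(0.00114/0.00918)/ln(0.00918/0.0333) ≈ 1.62.
Both orders ≈ 1.6 — effectively the same.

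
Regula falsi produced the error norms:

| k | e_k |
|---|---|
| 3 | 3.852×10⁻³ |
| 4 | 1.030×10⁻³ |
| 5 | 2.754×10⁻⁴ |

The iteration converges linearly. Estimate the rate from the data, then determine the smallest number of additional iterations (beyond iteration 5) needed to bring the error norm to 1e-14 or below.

19

Rate ρ ≈ e_5/e_4 = 2.754×10⁻⁴/1.030×10⁻³ = 0.2674.
After j more steps, e_{5+j} ≈ 2.754×10⁻⁴·ρ^j; need ρ^j ≤ 1e-14/2.754×10⁻⁴ = 3.63108e-11.
j ≥ ln(3.63108e-11)/ln(0.2674) = -24.0389/-1.31901 = 18.225.
So 19 more iterations are needed.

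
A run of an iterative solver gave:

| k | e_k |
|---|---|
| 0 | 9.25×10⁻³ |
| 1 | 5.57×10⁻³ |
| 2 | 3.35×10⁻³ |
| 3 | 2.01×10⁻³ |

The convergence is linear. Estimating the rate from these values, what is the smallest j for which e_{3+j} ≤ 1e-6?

15

Rate ρ ≈ e_3/e_2 = 2.01×10⁻³/3.35×10⁻³ = 0.6000.
After j more steps, e_{3+j} ≈ 2.01×10⁻³·ρ^j; need ρ^j ≤ 1e-6/2.01×10⁻³ = 0.000497512.
j ≥ ln(0.000497512)/ln(0.6000) = -7.6059/-0.51083 = 14.889.
So 15 more iterations are needed.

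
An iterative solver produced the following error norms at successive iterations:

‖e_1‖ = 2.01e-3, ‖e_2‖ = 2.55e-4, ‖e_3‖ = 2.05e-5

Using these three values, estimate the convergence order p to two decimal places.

1.22

p ≈ ln(‖e_3‖/‖e_2‖) / ln(‖e_2‖/‖e_1‖)
  = ln(2.05e-5/2.55e-4) / ln(2.55e-4/2.01e-3)
  = ln(0.0803922) / ln(0.126866)
  = -2.52084 / -2.06462 ≈ 1.22097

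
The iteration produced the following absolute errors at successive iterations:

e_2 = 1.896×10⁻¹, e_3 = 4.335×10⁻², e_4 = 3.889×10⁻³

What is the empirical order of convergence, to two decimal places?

p ≈ ln(e_4/e_3) / ln(e_3/e_2)
  = ln(3.889×10⁻³/4.335×10⁻²) / ln(4.335×10⁻²/1.896×10⁻¹)
  = ln(0.0897116) / ln(0.228639)
  = -2.41116 / -1.47561 ≈ 1.63401

1.63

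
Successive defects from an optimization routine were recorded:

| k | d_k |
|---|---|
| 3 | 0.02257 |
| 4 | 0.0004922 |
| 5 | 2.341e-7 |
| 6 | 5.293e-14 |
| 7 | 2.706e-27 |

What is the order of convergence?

2

Consecutive ratios: d_7/d_6 = 2.706e-27/5.293e-14 = 5.11241e-14, d_6/d_5 = 5.293e-14/2.341e-7 = 2.261e-07.
p ≈ ln(5.11241e-14)/ln(2.261e-07) = -30.6045/-15.3023 ≈ 2.00.
So the convergence is quadratic (order 2).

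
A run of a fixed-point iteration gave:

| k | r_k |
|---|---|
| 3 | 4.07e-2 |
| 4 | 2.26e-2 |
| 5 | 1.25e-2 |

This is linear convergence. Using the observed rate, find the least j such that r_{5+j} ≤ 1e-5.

Rate ρ ≈ r_5/r_4 = 1.25e-2/2.26e-2 = 0.5531.
After j more steps, r_{5+j} ≈ 1.25e-2·ρ^j; need ρ^j ≤ 1e-5/1.25e-2 = 0.0008.
j ≥ ln(0.0008)/ln(0.5531) = -7.1309/-0.59222 = 12.041.
So 13 more iterations are needed.

13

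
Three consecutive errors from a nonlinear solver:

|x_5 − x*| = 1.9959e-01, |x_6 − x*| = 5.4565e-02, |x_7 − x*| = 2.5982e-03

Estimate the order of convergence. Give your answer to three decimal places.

p ≈ ln(|x_7 − x*|/|x_6 − x*|) / ln(|x_6 − x*|/|x_5 − x*|)
  = ln(2.5982e-03/5.4565e-02) / ln(5.4565e-02/1.9959e-01)
  = ln(0.0476166) / ln(0.273385)
  = -3.044574 / -1.296874 ≈ 2.347625

2.348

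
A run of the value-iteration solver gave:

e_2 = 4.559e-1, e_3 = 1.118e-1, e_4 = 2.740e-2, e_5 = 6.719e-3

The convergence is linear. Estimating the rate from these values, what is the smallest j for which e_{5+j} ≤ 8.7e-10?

Rate ρ ≈ e_5/e_4 = 6.719e-3/2.740e-2 = 0.2452.
After j more steps, e_{5+j} ≈ 6.719e-3·ρ^j; need ρ^j ≤ 8.7e-10/6.719e-3 = 1.29484e-07.
j ≥ ln(1.29484e-07)/ln(0.2452) = -15.8597/-1.40568 = 11.283.
So 12 more iterations are needed.

12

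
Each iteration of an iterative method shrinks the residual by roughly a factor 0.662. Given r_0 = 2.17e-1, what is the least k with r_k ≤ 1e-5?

25

After k steps, r_k ≈ 2.17e-1·0.662^k.
Need 0.662^k ≤ 1e-5/2.17e-1 = 4.60829e-05.
k ≥ ln(4.60829e-05)/ln(0.662) = -9.9851/-0.41249 = 24.207.
Smallest integer k = 25.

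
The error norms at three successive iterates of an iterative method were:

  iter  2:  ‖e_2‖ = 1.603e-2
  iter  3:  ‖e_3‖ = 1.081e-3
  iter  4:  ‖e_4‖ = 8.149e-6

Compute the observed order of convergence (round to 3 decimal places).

p ≈ ln(‖e_4‖/‖e_3‖) / ln(‖e_3‖/‖e_2‖)
  = ln(8.149e-6/1.081e-3) / ln(1.081e-3/1.603e-2)
  = ln(0.00753839) / ln(0.0674361)
  = -4.887747 / -2.696575 ≈ 1.812576

1.813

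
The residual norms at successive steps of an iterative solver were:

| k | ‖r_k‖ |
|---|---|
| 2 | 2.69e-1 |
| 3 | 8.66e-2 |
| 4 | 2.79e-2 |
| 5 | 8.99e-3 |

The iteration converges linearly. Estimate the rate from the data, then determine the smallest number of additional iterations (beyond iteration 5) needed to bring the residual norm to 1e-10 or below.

17

Rate ρ ≈ ‖r_5‖/‖r_4‖ = 8.99e-3/2.79e-2 = 0.3222.
After j more steps, ‖r_{5+j}‖ ≈ 8.99e-3·ρ^j; need ρ^j ≤ 1e-10/8.99e-3 = 1.11235e-08.
j ≥ ln(1.11235e-08)/ln(0.3222) = -18.3142/-1.13258 = 16.170.
So 17 more iterations are needed.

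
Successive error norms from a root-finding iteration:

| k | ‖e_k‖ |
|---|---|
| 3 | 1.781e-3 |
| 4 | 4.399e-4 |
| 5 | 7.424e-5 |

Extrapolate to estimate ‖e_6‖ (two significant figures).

7.7e-6

First estimate the order: p ≈ ln(‖e_5‖/‖e_4‖) / ln(‖e_4‖/‖e_3‖) = ln(7.424e-5/4.399e-4)/ln(4.399e-4/1.781e-3) = ln(0.168766)/ln(0.246996) ≈ 1.2724.
Then ‖e_6‖ ≈ ‖e_5‖·(‖e_5‖/‖e_4‖)^p = 7.424e-5·(0.168766)^1.2724 = 7.424e-5·0.103944 ≈ 7.717e-06.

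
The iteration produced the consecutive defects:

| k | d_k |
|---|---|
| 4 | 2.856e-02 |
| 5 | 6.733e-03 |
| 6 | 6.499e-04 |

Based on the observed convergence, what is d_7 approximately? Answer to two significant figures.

1.5e-5

First estimate the order: p ≈ ln(d_6/d_5) / ln(d_5/d_4) = ln(6.499e-04/6.733e-03)/ln(6.733e-03/2.856e-02) = ln(0.0965246)/ln(0.235749) ≈ 1.6180.
Then d_7 ≈ d_6·(d_6/d_5)^p = 6.499e-04·(0.0965246)^1.6180 = 6.499e-04·0.0227585 ≈ 1.479e-05.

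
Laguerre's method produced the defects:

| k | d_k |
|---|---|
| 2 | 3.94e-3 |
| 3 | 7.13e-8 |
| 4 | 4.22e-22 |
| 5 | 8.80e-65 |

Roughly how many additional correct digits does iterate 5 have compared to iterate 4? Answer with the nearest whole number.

Digits gained ≈ log₁₀(d_4/d_5) = log₁₀(4.22e-22/8.80e-65) = log₁₀(4.79545e+42) ≈ 42.681.

43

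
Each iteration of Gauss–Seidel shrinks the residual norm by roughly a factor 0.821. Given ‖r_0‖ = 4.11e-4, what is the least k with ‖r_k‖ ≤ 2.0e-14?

121

After k steps, ‖r_k‖ ≈ 4.11e-4·0.821^k.
Need 0.821^k ≤ 2.0e-14/4.11e-4 = 4.86618e-11.
k ≥ ln(4.86618e-11)/ln(0.821) = -23.7461/-0.19723 = 120.398.
Smallest integer k = 121.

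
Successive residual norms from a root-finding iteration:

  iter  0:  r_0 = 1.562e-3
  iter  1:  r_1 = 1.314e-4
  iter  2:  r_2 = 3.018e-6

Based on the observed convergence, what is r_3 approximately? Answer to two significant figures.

9.6e-9

First estimate the order: p ≈ ln(r_2/r_1) / ln(r_1/r_0) = ln(3.018e-6/1.314e-4)/ln(1.314e-4/1.562e-3) = ln(0.022968)/ln(0.0841229) ≈ 1.5244.
Then r_3 ≈ r_2·(r_2/r_1)^p = 3.018e-6·(0.022968)^1.5244 = 3.018e-6·0.00317465 ≈ 9.581e-09.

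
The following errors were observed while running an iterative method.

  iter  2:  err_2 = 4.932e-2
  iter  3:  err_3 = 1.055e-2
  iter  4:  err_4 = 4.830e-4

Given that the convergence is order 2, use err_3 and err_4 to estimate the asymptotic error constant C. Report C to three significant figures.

C ≈ err_4 / err_3^2
  = 4.830e-4 / (1.055e-2)^2
  = 4.830e-4 / 0.000111303 ≈ 4.3395

4.34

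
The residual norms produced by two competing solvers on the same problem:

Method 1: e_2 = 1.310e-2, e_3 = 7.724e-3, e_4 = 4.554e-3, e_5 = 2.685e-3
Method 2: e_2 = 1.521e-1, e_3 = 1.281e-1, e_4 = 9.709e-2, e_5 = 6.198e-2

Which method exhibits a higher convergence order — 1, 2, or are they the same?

2

Method 1: p ≈ ln(2.685e-3/4.554e-3)/ln(4.554e-3/7.724e-3) ≈ 1.00.
Method 2: p ≈ ln(6.198e-2/9.709e-2)/ln(9.709e-2/1.281e-1) ≈ 1.62.
Method 2 has the higher order (≈1.6 vs ≈1.0).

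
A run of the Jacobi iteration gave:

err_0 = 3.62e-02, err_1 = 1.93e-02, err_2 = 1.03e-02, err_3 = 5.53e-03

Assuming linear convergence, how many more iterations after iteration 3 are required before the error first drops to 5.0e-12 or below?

Rate ρ ≈ err_3/err_2 = 5.53e-03/1.03e-02 = 0.5369.
After j more steps, err_{3+j} ≈ 5.53e-03·ρ^j; need ρ^j ≤ 5.0e-12/5.53e-03 = 9.04159e-10.
j ≥ ln(9.04159e-10)/ln(0.5369) = -20.8240/-0.62194 = 33.482.
So 34 more iterations are needed.

34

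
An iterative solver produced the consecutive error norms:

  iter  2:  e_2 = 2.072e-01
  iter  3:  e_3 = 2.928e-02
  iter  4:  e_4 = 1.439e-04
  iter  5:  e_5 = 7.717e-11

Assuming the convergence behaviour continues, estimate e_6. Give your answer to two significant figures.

7.2e-28

First estimate the order: p ≈ ln(e_5/e_4) / ln(e_4/e_3) = ln(7.717e-11/1.439e-04)/ln(1.439e-04/2.928e-02) = ln(5.36275e-07)/ln(0.00491462) ≈ 2.7163.
Then e_6 ≈ e_5·(e_5/e_4)^p = 7.717e-11·(5.36275e-07)^2.7163 = 7.717e-11·9.27119e-18 ≈ 7.155e-28.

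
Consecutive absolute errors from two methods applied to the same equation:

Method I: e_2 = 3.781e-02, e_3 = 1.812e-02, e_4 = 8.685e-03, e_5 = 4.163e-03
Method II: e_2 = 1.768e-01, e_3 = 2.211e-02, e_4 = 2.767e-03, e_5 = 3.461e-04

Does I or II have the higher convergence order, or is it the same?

Method I: p ≈ ln(4.163e-03/8.685e-03)/ln(8.685e-03/1.812e-02) ≈ 1.00.
Method II: p ≈ ln(3.461e-04/2.767e-03)/ln(2.767e-03/2.211e-02) ≈ 1.00.
Both orders ≈ 1.0 — effectively the same.

same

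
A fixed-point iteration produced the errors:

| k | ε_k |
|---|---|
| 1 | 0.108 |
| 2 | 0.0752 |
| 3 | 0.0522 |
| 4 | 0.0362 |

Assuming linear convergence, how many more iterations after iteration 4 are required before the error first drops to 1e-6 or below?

Rate ρ ≈ ε_4/ε_3 = 0.0362/0.0522 = 0.6935.
After j more steps, ε_{4+j} ≈ 0.0362·ρ^j; need ρ^j ≤ 1e-6/0.0362 = 2.76243e-05.
j ≥ ln(2.76243e-05)/ln(0.6935) = -10.4968/-0.36600 = 28.680.
So 29 more iterations are needed.

29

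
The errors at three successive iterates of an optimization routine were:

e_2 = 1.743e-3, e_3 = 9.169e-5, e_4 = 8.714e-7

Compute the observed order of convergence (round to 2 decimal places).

p ≈ ln(e_4/e_3) / ln(e_3/e_2)
  = ln(8.714e-7/9.169e-5) / ln(9.169e-5/1.743e-3)
  = ln(0.00950376) / ln(0.0526047)
  = -4.65607 / -2.94495 ≈ 1.58104

1.58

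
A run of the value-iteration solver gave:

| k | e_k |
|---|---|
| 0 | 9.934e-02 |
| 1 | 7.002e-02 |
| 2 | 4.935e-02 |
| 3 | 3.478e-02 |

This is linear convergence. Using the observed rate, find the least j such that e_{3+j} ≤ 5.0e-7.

32

Rate ρ ≈ e_3/e_2 = 3.478e-02/4.935e-02 = 0.7048.
After j more steps, e_{3+j} ≈ 3.478e-02·ρ^j; need ρ^j ≤ 5.0e-7/3.478e-02 = 1.43761e-05.
j ≥ ln(1.43761e-05)/ln(0.7048) = -11.1499/-0.34984 = 31.871.
So 32 more iterations are needed.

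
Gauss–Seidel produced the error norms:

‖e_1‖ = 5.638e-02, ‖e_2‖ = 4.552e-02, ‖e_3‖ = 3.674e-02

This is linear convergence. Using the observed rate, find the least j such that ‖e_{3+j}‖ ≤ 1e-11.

103

Rate ρ ≈ ‖e_3‖/‖e_2‖ = 3.674e-02/4.552e-02 = 0.8071.
After j more steps, ‖e_{3+j}‖ ≈ 3.674e-02·ρ^j; need ρ^j ≤ 1e-11/3.674e-02 = 2.72183e-10.
j ≥ ln(2.72183e-10)/ln(0.8071) = -22.0245/-0.21431 = 102.769.
So 103 more iterations are needed.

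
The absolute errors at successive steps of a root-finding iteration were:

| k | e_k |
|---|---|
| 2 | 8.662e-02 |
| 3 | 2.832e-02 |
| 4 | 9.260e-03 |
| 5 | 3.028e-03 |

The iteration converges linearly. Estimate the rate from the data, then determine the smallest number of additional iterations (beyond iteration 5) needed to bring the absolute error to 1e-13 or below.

22

Rate ρ ≈ e_5/e_4 = 3.028e-03/9.260e-03 = 0.3270.
After j more steps, e_{5+j} ≈ 3.028e-03·ρ^j; need ρ^j ≤ 1e-13/3.028e-03 = 3.30251e-11.
j ≥ ln(3.30251e-11)/ln(0.3270) = -24.1338/-1.11780 = 21.590.
So 22 more iterations are needed.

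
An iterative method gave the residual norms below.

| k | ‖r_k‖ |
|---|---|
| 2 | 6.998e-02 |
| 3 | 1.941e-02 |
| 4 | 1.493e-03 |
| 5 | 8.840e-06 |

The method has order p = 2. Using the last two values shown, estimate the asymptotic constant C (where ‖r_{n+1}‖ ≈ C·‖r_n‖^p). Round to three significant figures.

3.97

C ≈ ‖r_5‖ / ‖r_4‖^2
  = 8.840e-06 / (1.493e-03)^2
  = 8.840e-06 / 2.22905e-06 ≈ 3.9658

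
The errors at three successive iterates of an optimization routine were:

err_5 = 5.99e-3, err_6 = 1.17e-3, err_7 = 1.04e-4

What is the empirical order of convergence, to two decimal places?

p ≈ ln(err_7/err_6) / ln(err_6/err_5)
  = ln(1.04e-4/1.17e-3) / ln(1.17e-3/5.99e-3)
  = ln(0.0888889) / ln(0.195326)
  = -2.42037 / -1.63309 ≈ 1.48208

1.48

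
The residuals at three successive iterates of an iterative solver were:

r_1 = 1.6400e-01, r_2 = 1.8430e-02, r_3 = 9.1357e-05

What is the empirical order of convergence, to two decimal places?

p ≈ ln(r_3/r_2) / ln(r_2/r_1)
  = ln(9.1357e-05/1.8430e-02) / ln(1.8430e-02/1.6400e-01)
  = ln(0.00495697) / ln(0.112378)
  = -5.30696 / -2.18589 ≈ 2.42783

2.43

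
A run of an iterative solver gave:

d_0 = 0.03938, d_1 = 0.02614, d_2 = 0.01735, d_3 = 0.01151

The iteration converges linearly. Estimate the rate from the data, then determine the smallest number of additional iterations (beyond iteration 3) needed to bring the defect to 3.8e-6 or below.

20

Rate ρ ≈ d_3/d_2 = 0.01151/0.01735 = 0.6634.
After j more steps, d_{3+j} ≈ 0.01151·ρ^j; need ρ^j ≤ 3.8e-6/0.01151 = 0.000330148.
j ≥ ln(0.000330148)/ln(0.6634) = -8.0160/-0.41038 = 19.533.
So 20 more iterations are needed.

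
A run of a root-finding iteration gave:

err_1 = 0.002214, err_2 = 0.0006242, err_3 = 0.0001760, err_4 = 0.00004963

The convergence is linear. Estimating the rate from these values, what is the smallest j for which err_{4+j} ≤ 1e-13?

16

Rate ρ ≈ err_4/err_3 = 0.00004963/0.0001760 = 0.2820.
After j more steps, err_{4+j} ≈ 0.00004963·ρ^j; need ρ^j ≤ 1e-13/0.00004963 = 2.01491e-09.
j ≥ ln(2.01491e-09)/ln(0.2820) = -20.0227/-1.26585 = 15.818.
So 16 more iterations are needed.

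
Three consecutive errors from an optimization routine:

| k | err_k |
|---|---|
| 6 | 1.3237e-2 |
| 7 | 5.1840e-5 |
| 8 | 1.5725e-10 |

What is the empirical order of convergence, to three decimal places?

p ≈ ln(err_8/err_7) / ln(err_7/err_6)
  = ln(1.5725e-10/5.1840e-5) / ln(5.1840e-5/1.3237e-2)
  = ln(3.03337e-06) / ln(0.0039163)
  = -12.705836 / -5.542608 ≈ 2.292393

2.292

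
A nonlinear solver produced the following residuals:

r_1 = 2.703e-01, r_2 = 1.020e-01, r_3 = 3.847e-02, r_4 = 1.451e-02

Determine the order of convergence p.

Consecutive ratios: r_4/r_3 = 1.451e-02/3.847e-02 = 0.377177, r_3/r_2 = 3.847e-02/1.020e-01 = 0.377157.
p ≈ ln(0.377177)/ln(0.377157) = -0.9750/-0.9751 ≈ 1.00.
So the convergence is linear (order 1).

1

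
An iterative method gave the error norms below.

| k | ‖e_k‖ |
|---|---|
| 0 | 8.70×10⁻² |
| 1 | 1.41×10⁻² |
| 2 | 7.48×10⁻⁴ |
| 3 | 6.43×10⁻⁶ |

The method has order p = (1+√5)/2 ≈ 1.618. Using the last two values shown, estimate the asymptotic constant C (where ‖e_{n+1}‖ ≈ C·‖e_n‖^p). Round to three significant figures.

C ≈ ‖e_3‖ / ‖e_2‖^1.618
  = 6.43×10⁻⁶ / (7.48×10⁻⁴)^1.618
  = 6.43×10⁻⁶ / 8.74929e-06 ≈ 0.73492

0.735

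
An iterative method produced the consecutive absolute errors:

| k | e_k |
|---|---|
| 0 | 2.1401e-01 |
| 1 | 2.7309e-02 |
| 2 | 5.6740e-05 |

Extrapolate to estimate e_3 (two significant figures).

First estimate the order: p ≈ ln(e_2/e_1) / ln(e_1/e_0) = ln(5.6740e-05/2.7309e-02)/ln(2.7309e-02/2.1401e-01) = ln(0.0020777)/ln(0.127606) ≈ 3.0000.
Then e_3 ≈ e_2·(e_2/e_1)^p = 5.6740e-05·(0.0020777)^3.0000 = 5.6740e-05·8.96909e-09 ≈ 5.089e-13.

5.1e-13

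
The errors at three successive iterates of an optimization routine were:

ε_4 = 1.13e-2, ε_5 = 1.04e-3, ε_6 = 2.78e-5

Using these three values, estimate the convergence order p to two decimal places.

p ≈ ln(ε_6/ε_5) / ln(ε_5/ε_4)
  = ln(2.78e-5/1.04e-3) / ln(1.04e-3/1.13e-2)
  = ln(0.0267308) / ln(0.0920354)
  = -3.62194 / -2.38558 ≈ 1.51826

1.52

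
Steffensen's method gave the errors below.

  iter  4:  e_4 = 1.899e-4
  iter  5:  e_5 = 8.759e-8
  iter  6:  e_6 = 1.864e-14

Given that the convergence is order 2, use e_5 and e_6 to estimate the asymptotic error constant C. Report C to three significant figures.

2.43

C ≈ e_6 / e_5^2
  = 1.864e-14 / (8.759e-8)^2
  = 1.864e-14 / 7.67201e-15 ≈ 2.4296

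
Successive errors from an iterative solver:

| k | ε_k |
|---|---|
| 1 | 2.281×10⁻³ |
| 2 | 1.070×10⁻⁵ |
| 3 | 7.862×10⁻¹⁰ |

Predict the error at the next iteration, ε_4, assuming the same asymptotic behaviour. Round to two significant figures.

First estimate the order: p ≈ ln(ε_3/ε_2) / ln(ε_2/ε_1) = ln(7.862×10⁻¹⁰/1.070×10⁻⁵)/ln(1.070×10⁻⁵/2.281×10⁻³) = ln(7.34766e-05)/ln(0.00469093) ≈ 1.7751.
Then ε_4 ≈ ε_3·(ε_3/ε_2)^p = 7.862×10⁻¹⁰·(7.34766e-05)^1.7751 = 7.862×10⁻¹⁰·4.59199e-08 ≈ 3.61e-17.

3.6e-17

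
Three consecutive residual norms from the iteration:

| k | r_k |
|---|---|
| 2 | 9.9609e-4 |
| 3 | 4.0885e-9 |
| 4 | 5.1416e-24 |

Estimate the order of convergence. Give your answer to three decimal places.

p ≈ ln(r_4/r_3) / ln(r_3/r_2)
  = ln(5.1416e-24/4.0885e-9) / ln(4.0885e-9/9.9609e-4)
  = ln(1.25758e-15) / ln(4.10455e-06)
  = -34.309587 / -12.403414 ≈ 2.766141

2.766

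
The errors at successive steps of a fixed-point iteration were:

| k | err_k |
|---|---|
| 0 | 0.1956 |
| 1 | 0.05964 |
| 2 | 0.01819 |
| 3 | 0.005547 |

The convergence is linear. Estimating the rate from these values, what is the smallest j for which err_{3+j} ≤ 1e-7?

Rate ρ ≈ err_3/err_2 = 0.005547/0.01819 = 0.3049.
After j more steps, err_{3+j} ≈ 0.005547·ρ^j; need ρ^j ≤ 1e-7/0.005547 = 1.80278e-05.
j ≥ ln(1.80278e-05)/ln(0.3049) = -10.9236/-1.18777 = 9.197.
So 10 more iterations are needed.

10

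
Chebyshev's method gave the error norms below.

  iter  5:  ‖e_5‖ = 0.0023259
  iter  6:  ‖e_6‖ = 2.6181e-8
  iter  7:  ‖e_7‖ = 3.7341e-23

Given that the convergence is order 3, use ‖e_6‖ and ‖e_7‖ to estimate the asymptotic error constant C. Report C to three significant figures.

C ≈ ‖e_7‖ / ‖e_6‖^3
  = 3.7341e-23 / (2.6181e-8)^3
  = 3.7341e-23 / 1.79456e-23 ≈ 2.0808

2.08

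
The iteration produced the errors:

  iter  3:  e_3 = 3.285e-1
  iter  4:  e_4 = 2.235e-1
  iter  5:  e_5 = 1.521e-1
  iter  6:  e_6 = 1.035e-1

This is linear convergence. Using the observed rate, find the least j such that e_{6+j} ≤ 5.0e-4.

Rate ρ ≈ e_6/e_5 = 1.035e-1/1.521e-1 = 0.6805.
After j more steps, e_{6+j} ≈ 1.035e-1·ρ^j; need ρ^j ≤ 5.0e-4/1.035e-1 = 0.00483092.
j ≥ ln(0.00483092)/ln(0.6805) = -5.3327/-0.38493 = 13.854.
So 14 more iterations are needed.

14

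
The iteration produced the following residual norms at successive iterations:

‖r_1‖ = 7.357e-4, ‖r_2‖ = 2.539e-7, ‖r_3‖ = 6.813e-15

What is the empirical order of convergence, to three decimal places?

2.187

p ≈ ln(‖r_3‖/‖r_2‖) / ln(‖r_2‖/‖r_1‖)
  = ln(6.813e-15/2.539e-7) / ln(2.539e-7/7.357e-4)
  = ln(2.68334e-08) / ln(0.000345113)
  = -17.433618 / -7.971639 ≈ 2.186955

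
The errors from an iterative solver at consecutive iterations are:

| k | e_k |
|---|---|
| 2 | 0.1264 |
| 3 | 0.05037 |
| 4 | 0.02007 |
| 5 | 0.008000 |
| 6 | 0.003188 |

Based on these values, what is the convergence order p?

1

Consecutive ratios: e_6/e_5 = 0.003188/0.008000 = 0.3985, e_5/e_4 = 0.008000/0.02007 = 0.398605.
p ≈ ln(0.3985)/ln(0.398605) = -0.9200/-0.9198 ≈ 1.00.
So the convergence is linear (order 1).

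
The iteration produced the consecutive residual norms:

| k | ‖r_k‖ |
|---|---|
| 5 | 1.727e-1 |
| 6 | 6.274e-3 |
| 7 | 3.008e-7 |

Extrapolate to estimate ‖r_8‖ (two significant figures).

3.3e-20

First estimate the order: p ≈ ln(‖r_7‖/‖r_6‖) / ln(‖r_6‖/‖r_5‖) = ln(3.008e-7/6.274e-3)/ln(6.274e-3/1.727e-1) = ln(4.79439e-05)/ln(0.0363289) ≈ 3.0000.
Then ‖r_8‖ ≈ ‖r_7‖·(‖r_7‖/‖r_6‖)^p = 3.008e-7·(4.79439e-05)^3.0000 = 3.008e-7·1.10205e-13 ≈ 3.315e-20.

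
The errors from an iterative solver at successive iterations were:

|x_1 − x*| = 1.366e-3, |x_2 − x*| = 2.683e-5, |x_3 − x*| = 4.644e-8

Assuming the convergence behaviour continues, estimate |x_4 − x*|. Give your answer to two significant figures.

1.6e-12

First estimate the order: p ≈ ln(|x_3 − x*|/|x_2 − x*|) / ln(|x_2 − x*|/|x_1 − x*|) = ln(4.644e-8/2.683e-5)/ln(2.683e-5/1.366e-3) = ln(0.0017309)/ln(0.0196413) ≈ 1.6180.
Then |x_4 − x*| ≈ |x_3 − x*|·(|x_3 − x*|/|x_2 − x*|)^p = 4.644e-8·(0.0017309)^1.6180 = 4.644e-8·3.40035e-05 ≈ 1.579e-12.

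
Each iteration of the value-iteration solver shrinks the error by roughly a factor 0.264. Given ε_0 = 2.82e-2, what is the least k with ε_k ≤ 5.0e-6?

7

After k steps, ε_k ≈ 2.82e-2·0.264^k.
Need 0.264^k ≤ 5.0e-6/2.82e-2 = 0.000177305.
k ≥ ln(0.000177305)/ln(0.264) = -8.6376/-1.33181 = 6.486.
Smallest integer k = 7.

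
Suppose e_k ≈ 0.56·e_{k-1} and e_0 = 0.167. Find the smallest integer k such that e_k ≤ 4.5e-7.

23

After k steps, e_k ≈ 0.167·0.56^k.
Need 0.56^k ≤ 4.5e-7/0.167 = 2.69461e-06.
k ≥ ln(2.69461e-06)/ln(0.56) = -12.8243/-0.57982 = 22.118.
Smallest integer k = 23.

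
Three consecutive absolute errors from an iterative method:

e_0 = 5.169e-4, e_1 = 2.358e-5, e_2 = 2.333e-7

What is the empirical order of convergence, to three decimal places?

p ≈ ln(e_2/e_1) / ln(e_1/e_0)
  = ln(2.333e-7/2.358e-5) / ln(2.358e-5/5.169e-4)
  = ln(0.00989398) / ln(0.0456181)
  = -4.615829 / -3.087451 ≈ 1.495029

1.495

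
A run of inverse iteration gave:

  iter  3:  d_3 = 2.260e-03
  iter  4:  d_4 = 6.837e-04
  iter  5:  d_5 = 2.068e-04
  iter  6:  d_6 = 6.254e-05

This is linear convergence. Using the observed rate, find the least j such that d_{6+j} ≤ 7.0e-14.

Rate ρ ≈ d_6/d_5 = 6.254e-05/2.068e-04 = 0.3024.
After j more steps, d_{6+j} ≈ 6.254e-05·ρ^j; need ρ^j ≤ 7.0e-14/6.254e-05 = 1.11928e-09.
j ≥ ln(1.11928e-09)/ln(0.3024) = -20.6106/-1.19600 = 17.233.
So 18 more iterations are needed.

18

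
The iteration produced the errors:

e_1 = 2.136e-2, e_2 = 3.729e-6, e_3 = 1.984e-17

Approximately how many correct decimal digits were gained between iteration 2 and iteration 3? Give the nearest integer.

Digits gained ≈ log₁₀(e_2/e_3) = log₁₀(3.729e-6/1.984e-17) = log₁₀(1.87954e+11) ≈ 11.274.

11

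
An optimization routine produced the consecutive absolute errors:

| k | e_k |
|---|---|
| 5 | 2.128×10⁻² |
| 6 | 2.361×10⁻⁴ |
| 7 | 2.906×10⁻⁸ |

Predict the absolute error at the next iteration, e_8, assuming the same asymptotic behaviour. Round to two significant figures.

First estimate the order: p ≈ ln(e_7/e_6) / ln(e_6/e_5) = ln(2.906×10⁻⁸/2.361×10⁻⁴)/ln(2.361×10⁻⁴/2.128×10⁻²) = ln(0.000123083)/ln(0.0110949) ≈ 2.0000.
Then e_8 ≈ e_7·(e_7/e_6)^p = 2.906×10⁻⁸·(0.000123083)^2.0000 = 2.906×10⁻⁸·1.51494e-08 ≈ 4.402e-16.

4.4e-16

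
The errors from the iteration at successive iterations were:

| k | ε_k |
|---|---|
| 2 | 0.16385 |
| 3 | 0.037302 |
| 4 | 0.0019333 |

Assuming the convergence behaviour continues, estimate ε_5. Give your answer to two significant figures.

First estimate the order: p ≈ ln(ε_4/ε_3) / ln(ε_3/ε_2) = ln(0.0019333/0.037302)/ln(0.037302/0.16385) = ln(0.0518283)/ln(0.227659) ≈ 2.0000.
Then ε_5 ≈ ε_4·(ε_4/ε_3)^p = 0.0019333·(0.0518283)^2.0000 = 0.0019333·0.00268617 ≈ 5.193e-06.

5.2e-6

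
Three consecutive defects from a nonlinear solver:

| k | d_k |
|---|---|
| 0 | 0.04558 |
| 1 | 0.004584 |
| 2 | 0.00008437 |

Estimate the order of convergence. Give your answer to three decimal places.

1.739

p ≈ ln(d_2/d_1) / ln(d_1/d_0)
  = ln(0.00008437/0.004584) / ln(0.004584/0.04558)
  = ln(0.0184053) / ln(0.10057)
  = -3.995117 / -2.296901 ≈ 1.739351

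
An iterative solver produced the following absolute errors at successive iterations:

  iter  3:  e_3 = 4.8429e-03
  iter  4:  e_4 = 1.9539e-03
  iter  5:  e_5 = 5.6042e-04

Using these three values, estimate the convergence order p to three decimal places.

p ≈ ln(e_5/e_4) / ln(e_4/e_3)
  = ln(5.6042e-04/1.9539e-03) / ln(1.9539e-03/4.8429e-03)
  = ln(0.286821) / ln(0.403457)
  = -1.248897 / -0.907685 ≈ 1.375915

1.376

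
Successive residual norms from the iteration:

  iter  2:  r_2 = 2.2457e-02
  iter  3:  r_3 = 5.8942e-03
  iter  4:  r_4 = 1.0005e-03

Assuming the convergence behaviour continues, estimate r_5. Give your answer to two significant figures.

9.5e-5

First estimate the order: p ≈ ln(r_4/r_3) / ln(r_3/r_2) = ln(1.0005e-03/5.8942e-03)/ln(5.8942e-03/2.2457e-02) = ln(0.169743)/ln(0.262466) ≈ 1.3258.
Then r_5 ≈ r_4·(r_4/r_3)^p = 1.0005e-03·(0.169743)^1.3258 = 1.0005e-03·0.0952485 ≈ 9.53e-05.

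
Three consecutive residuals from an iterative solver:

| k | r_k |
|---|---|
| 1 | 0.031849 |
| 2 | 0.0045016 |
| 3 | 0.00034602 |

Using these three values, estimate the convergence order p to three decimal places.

1.311

p ≈ ln(r_3/r_2) / ln(r_2/r_1)
  = ln(0.00034602/0.0045016) / ln(0.0045016/0.031849)
  = ln(0.076866) / ln(0.141342)
  = -2.565692 / -1.956573 ≈ 1.311319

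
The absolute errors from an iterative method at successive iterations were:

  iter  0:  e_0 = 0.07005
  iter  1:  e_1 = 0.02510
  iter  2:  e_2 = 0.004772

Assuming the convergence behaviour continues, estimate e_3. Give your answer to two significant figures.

3.3e-4

First estimate the order: p ≈ ln(e_2/e_1) / ln(e_1/e_0) = ln(0.004772/0.02510)/ln(0.02510/0.07005) = ln(0.19012)/ln(0.358315) ≈ 1.6175.
Then e_3 ≈ e_2·(e_2/e_1)^p = 0.004772·(0.19012)^1.6175 = 0.004772·0.0682068 ≈ 0.0003255.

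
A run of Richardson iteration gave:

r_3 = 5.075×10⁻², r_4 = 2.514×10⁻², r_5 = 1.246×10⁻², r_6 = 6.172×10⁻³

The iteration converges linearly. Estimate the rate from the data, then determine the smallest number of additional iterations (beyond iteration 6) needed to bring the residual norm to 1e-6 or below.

Rate ρ ≈ r_6/r_5 = 6.172×10⁻³/1.246×10⁻² = 0.4953.
After j more steps, r_{6+j} ≈ 6.172×10⁻³·ρ^j; need ρ^j ≤ 1e-6/6.172×10⁻³ = 0.000162022.
j ≥ ln(0.000162022)/ln(0.4953) = -8.7278/-0.70259 = 12.422.
So 13 more iterations are needed.

13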